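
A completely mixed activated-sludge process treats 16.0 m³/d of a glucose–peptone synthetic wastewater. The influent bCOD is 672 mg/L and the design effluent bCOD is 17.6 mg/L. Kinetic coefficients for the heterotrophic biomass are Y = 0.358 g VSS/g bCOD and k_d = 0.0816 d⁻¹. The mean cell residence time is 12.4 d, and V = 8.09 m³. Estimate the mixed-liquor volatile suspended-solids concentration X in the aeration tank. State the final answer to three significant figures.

X ≈ 2860 mg/L

X = Y·Q·ΔS·θ_c / [V·(1 + k_d θ_c)] = 0.358 × 16.0 × (672 − 17.6) × 12.4 / [8.09 × (1 + 0.0816 × 12.4)] = 2856 mg/L.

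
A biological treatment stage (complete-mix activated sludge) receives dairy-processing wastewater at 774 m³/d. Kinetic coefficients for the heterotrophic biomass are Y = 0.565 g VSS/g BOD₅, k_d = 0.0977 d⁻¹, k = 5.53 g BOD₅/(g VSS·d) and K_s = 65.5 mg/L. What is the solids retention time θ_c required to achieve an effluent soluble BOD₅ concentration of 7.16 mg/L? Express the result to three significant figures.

θ_c ≈ 4.76 d

Specific growth rate at S = 7.16 mg/L: μ = YkS/(K_s+S) = 0.565·5.53·7.16/(65.5+7.16) = 0.3079 d⁻¹.
Then 1/θ_c = μ − k_d = 0.3079 − 0.0977 = 0.2102 d⁻¹, giving θ_c = 4.758 d.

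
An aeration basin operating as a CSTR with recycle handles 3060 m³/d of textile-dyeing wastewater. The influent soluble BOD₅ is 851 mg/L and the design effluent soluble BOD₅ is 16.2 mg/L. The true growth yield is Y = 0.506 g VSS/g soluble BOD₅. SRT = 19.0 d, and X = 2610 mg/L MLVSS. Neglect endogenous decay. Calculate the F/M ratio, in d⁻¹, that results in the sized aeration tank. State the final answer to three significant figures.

With k_d = 0 the design equation reduces to V = Y Q (S₀−S) θ_c / X = 0.506 × 3060 × (851 − 16.2) × 19.0 / 2610 = 9410 m³.
F/M = Q·S₀ / (V·X) = 3060 × 851 / (9410 × 2610) = 0.1060 g soluble BOD₅·(g VSS·d)⁻¹.

F/M ≈ 0.106 d⁻¹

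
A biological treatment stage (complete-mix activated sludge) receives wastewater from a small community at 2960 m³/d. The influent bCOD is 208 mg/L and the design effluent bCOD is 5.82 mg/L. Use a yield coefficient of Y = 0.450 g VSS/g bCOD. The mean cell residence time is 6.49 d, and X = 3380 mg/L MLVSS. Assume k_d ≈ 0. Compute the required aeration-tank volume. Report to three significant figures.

V ≈ 517 m³

Biomass mass balance (decay neglected): V·X = Y·Q·(S₀ − S)·θ_c, so V = 0.450 × 2960 × (208 − 5.82) × 6.49 / 3380 = 517.1 m³.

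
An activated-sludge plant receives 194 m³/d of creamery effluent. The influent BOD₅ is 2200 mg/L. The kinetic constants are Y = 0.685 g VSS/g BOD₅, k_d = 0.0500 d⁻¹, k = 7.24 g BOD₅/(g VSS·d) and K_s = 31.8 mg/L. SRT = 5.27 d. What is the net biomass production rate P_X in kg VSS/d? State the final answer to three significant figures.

P_X ≈ 231 kg VSS/d

From the Monod/SRT balance for a CMAS, S = K_s·(1+k_d θ_c)/[θ_c·(Y k − k_d) − 1] = 31.8 × (1 + 0.0500 × 5.27) / [5.27 × (0.685 × 7.24 − 0.0500) − 1] = 40.18 / 24.87 = 1.615 mg/L.
The observed yield is Y_obs = Y/(1 + k_d·θ_c) = 0.685 / (1 + 0.0500 × 5.27) = 0.685 / 1.264 = 0.5421 g VSS per g BOD₅ removed.
ΔS = 2200 − 1.62 = 2198 mg/L, so the substrate removal rate is 194 × 2198/1000 = 426.5 kg BOD₅/d.
Net biomass production P_X = Y_obs × Q·(S₀ − S) = 0.5421 × 426.5 = 231.2 kg VSS/d.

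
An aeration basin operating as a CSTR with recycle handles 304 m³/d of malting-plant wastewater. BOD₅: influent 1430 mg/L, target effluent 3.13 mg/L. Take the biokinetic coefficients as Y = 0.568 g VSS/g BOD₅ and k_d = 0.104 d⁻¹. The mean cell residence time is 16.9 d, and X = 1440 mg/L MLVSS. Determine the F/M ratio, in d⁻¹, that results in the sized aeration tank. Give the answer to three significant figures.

F/M ≈ 0.288 d⁻¹

Rearranging the biomass balance for a CMAS with decay, V = Y·Q·ΔS·θ_c / [X·(1+k_d θ_c)] = 0.568 × 304 × (1430 − 3.13) × 16.9 / [1440 × (1 + 0.104 × 16.9)] = 4.16×10^6 / 3971 = 1049 m³.
F/M = applied load / biomass = Q·S₀/(V·X) = 304 × 1430 / (1049 × 1440) = 0.2879 d⁻¹.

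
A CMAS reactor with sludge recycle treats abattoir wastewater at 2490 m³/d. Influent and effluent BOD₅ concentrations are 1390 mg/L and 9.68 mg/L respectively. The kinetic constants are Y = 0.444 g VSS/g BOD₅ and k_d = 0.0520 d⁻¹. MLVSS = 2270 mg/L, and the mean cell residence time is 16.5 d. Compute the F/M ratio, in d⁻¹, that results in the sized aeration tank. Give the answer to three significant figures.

F/M ≈ 0.255 d⁻¹

Steady-state biomass mass balance: V·X·(1 + k_d·θ_c) = Y·Q·(S₀ − S)·θ_c, so V = 0.444 × 2490 × (1390 − 9.68) × 16.5 / [2270 × (1 + 0.0520 × 16.5)] = 2.52×10^7 / 4218 = 5970 m³.
F/M = Q·S₀ / (V·X) = 2490 × 1390 / (5970 × 2270) = 0.2554 g BOD₅·(g VSS·d)⁻¹.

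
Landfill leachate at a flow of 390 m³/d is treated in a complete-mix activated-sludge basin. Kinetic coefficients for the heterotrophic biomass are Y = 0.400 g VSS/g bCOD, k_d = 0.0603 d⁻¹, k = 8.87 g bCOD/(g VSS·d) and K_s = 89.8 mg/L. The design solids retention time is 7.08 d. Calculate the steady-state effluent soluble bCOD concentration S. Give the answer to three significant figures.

S ≈ 5.41 mg/L

Effluent substrate depends only on kinetics and SRT: S = K_s(1 + k_d θ_c) / [θ_c(Yk − k_d) − 1] = 89.8 × (1 + 0.0603 × 7.08) / [7.08 × (0.400 × 8.87 − 0.0603) − 1] = 128.1 / 23.69 = 5.408 mg/L.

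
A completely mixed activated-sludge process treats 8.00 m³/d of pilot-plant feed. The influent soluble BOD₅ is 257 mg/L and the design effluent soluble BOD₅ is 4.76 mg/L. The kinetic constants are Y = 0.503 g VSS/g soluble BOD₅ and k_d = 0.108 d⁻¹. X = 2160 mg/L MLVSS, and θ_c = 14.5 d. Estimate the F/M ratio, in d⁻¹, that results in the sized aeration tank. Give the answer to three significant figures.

F/M ≈ 0.358 d⁻¹

From the SRT design equation V = Y Q (S₀−S) θ_c / [X (1 + k_d θ_c)] = 0.503 × 8.00 × (257 − 4.76) × 14.5 / [2160 × (1 + 0.108 × 14.5)] = 1.47×10^4 / 5543 = 2.655 m³.
Food-to-microorganism ratio F/M = Q S₀ / (V X) = 8.00 × 257 / (2.655 × 2160) = 0.3585 d⁻¹.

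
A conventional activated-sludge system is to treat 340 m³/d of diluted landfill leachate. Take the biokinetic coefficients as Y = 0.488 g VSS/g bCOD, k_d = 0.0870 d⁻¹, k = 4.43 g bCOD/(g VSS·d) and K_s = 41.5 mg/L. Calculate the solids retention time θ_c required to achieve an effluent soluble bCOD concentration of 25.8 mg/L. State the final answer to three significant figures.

From 1/θ_c = Y·k·S/(K_s + S) − k_d: Y·k·S/(K_s+S) = 0.488 × 4.43 × 25.8 / (41.5 + 25.8) = 0.8288 d⁻¹.
θ_c = 1/(μ − k_d) = 1/(0.8288 − 0.0870) = 1/0.7418 = 1.348 d.

θ_c ≈ 1.35 d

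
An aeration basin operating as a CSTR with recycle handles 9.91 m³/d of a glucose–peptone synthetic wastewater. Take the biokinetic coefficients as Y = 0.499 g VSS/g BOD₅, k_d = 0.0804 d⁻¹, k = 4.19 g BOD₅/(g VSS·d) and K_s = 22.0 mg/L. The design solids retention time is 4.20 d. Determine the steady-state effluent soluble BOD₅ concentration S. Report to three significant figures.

S ≈ 3.95 mg/L

For a completely mixed reactor with recycle the Lawrence–McCarty relation gives S = K_s·(1 + k_d·θ_c) / [θ_c·(Y·k − k_d) − 1] = 22.0 × (1 + 0.0804 × 4.20) / [4.20 × (0.499 × 4.19 − 0.0804) − 1] = 29.43 / 7.444 = 3.954 mg/L.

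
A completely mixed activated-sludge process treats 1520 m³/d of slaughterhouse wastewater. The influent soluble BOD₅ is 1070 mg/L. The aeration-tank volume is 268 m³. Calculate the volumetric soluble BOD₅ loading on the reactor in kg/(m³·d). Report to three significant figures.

Applied soluble BOD₅ load per unit volume = Q·S₀/V = (1520 × 1070/1000)/268.0 = 6.069 kg soluble BOD₅·m⁻³·d⁻¹.

L_v ≈ 6.07 kg soluble BOD₅/(m³·d)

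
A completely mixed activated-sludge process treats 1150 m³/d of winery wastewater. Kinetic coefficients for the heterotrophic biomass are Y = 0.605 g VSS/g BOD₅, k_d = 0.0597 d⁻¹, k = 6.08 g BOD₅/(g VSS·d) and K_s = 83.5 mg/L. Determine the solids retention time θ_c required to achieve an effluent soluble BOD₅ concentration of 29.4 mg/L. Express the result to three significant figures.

θ_c ≈ 1.11 d

From 1/θ_c = Y·k·S/(K_s + S) − k_d: Y·k·S/(K_s+S) = 0.605 × 6.08 × 29.4 / (83.5 + 29.4) = 0.9579 d⁻¹.
1/θ_c = 0.9579 − 0.0597 = 0.8982 d⁻¹, so θ_c = 1.113 d.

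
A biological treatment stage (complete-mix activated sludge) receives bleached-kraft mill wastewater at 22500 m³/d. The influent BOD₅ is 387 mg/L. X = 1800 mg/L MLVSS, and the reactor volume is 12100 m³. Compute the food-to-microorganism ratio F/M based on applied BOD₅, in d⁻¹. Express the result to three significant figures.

F/M = applied load / biomass = Q·S₀/(V·X) = 22500 × 387 / (12100 × 1800) = 0.3998 d⁻¹.

F/M ≈ 0.400 d⁻¹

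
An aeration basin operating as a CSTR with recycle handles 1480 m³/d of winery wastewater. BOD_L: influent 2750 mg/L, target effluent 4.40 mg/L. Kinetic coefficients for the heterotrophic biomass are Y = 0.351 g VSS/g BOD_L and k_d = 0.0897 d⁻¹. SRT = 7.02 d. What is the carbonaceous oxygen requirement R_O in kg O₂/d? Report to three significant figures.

R_O ≈ 2820 kg O₂/d

The observed yield is Y_obs = Y/(1 + k_d·θ_c) = 0.351 / (1 + 0.0897 × 7.02) = 0.351 / 1.630 = 0.2154 g VSS per g BOD_L removed.
ΔS = 2750 − 4.40 = 2746 mg/L, so the substrate removal rate is 1480 × 2746/1000 = 4063 kg BOD_L/d.
P_X = Y_obs·Q·(S₀ − S) = 0.2154 × 4063 = 875.2 kg VSS/d.
R_O = Q·(S₀ − S) − 1.42·P_X = 4063 − 1.42 × 875.2 = 2821 kg O₂/d.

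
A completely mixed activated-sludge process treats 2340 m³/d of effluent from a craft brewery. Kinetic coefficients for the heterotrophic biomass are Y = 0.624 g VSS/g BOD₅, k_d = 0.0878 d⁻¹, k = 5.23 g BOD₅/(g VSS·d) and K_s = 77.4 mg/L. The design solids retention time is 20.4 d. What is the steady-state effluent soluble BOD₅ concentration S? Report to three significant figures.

S ≈ 3.39 mg/L

From the Monod/SRT balance for a CMAS, S = K_s·(1+k_d θ_c)/[θ_c·(Y k − k_d) − 1] = 77.4 × (1 + 0.0878 × 20.4) / [20.4 × (0.624 × 5.23 − 0.0878) − 1] = 216.0 / 63.78 = 3.387 mg/L.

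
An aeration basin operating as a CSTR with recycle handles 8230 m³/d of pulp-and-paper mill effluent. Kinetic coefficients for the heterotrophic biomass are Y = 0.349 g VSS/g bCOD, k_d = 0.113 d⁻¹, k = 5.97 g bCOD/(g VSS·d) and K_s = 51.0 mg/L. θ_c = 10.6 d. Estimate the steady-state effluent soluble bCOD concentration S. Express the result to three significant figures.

S ≈ 5.64 mg/L

From the Monod/SRT balance for a CMAS, S = K_s·(1+k_d θ_c)/[θ_c·(Y k − k_d) − 1] = 51.0 × (1 + 0.113 × 10.6) / [10.6 × (0.349 × 5.97 − 0.113) − 1] = 112.1 / 19.89 = 5.636 mg/L.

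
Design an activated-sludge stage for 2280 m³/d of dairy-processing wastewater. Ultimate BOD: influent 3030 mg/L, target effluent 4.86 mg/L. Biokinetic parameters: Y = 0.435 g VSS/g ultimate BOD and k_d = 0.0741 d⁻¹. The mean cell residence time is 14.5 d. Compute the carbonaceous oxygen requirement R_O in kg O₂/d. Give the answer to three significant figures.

The observed yield is Y_obs = Y/(1 + k_d·θ_c) = 0.435 / (1 + 0.0741 × 14.5) = 0.435 / 2.074 = 0.2097 g VSS per g ultimate BOD removed.
Mass of ultimate BOD removed per day: Q(S₀ − S) = 2280 × 3025 g/m³ = 6897 kg/d.
P_X = Y_obs·Q·(S₀ − S) = 0.2097 × 6897 = 1446 kg VSS/d.
Carbonaceous O₂ demand = substrate oxidised − cell-mass equivalent = 6897 − 1.42 × 1446 = 4844 kg O₂/d.

R_O ≈ 4840 kg O₂/d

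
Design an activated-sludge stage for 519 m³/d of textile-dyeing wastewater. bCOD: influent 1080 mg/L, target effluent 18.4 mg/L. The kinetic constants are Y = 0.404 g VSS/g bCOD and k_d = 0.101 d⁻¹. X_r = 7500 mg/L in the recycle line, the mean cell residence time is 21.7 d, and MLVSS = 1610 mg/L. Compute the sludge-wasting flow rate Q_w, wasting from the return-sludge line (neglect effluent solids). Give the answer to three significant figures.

From the SRT design equation V = Y Q (S₀−S) θ_c / [X (1 + k_d θ_c)] = 0.404 × 519 × (1080 − 18.4) × 21.7 / [1610 × (1 + 0.101 × 21.7)] = 4.83×10^6 / 5139 = 940.0 m³.
Q_w = (V·X)/(θ_c X_r) = 940.0 × 1610 / (21.7 × 7500) = 9.299 m³/d.

Q_w ≈ 9.30 m³/d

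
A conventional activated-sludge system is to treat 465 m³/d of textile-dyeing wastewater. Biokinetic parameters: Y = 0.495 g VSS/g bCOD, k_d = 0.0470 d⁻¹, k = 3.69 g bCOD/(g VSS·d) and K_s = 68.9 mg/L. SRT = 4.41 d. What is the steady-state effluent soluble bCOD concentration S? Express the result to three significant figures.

From the Monod/SRT balance for a CMAS, S = K_s·(1+k_d θ_c)/[θ_c·(Y k − k_d) − 1] = 68.9 × (1 + 0.0470 × 4.41) / [4.41 × (0.495 × 3.69 − 0.0470) − 1] = 83.18 / 6.848 = 12.15 mg/L.

S ≈ 12.1 mg/L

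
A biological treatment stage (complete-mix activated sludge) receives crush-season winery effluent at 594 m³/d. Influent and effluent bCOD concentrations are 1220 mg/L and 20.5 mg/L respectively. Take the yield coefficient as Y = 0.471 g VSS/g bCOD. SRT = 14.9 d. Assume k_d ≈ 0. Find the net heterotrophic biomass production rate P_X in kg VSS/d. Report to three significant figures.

P_X ≈ 336 kg VSS/d

With endogenous decay neglected, the observed yield equals the true yield: Y_obs = Y = 0.471 g VSS/g bCOD.
ΔS = 1220 − 20.5 = 1200 mg/L, so the substrate removal rate is 594 × 1200/1000 = 712.5 kg bCOD/d.
P_X = Y_obs · Q(S₀ − S) = 0.4710 × 712.5 = 335.6 kg VSS/d.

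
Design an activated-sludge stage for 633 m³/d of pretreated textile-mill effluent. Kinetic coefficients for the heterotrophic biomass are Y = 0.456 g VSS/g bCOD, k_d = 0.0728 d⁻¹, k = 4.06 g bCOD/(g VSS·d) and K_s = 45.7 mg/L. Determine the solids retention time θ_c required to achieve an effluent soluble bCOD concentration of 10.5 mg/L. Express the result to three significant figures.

θ_c ≈ 3.66 d

At the target effluent, Y k S/(K_s+S) = 0.456×4.06×10.5/56.20 = 0.3459 d⁻¹.
Then 1/θ_c = μ − k_d = 0.3459 − 0.0728 = 0.2731 d⁻¹, giving θ_c = 3.662 d.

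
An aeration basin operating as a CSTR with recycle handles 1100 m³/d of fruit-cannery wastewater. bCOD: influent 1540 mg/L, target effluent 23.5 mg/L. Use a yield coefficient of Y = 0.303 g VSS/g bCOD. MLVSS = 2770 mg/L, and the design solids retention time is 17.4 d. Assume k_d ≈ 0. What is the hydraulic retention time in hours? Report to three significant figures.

With k_d = 0 the design equation reduces to V = Y Q (S₀−S) θ_c / X = 0.303 × 1100 × (1540 − 23.5) × 17.4 / 2770 = 3175 m³.
HRT = V/Q = 3175 m³ / 1100 m³·d⁻¹ = 2.886 d × 24 = 69.27 h.

τ ≈ 69.3 h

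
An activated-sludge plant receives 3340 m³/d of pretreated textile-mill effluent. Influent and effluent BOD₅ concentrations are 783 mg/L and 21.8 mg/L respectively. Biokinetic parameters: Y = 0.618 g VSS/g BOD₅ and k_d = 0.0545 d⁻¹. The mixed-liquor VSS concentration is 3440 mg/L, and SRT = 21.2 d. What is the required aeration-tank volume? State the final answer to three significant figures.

Steady-state biomass mass balance: V·X·(1 + k_d·θ_c) = Y·Q·(S₀ − S)·θ_c, so V = 0.618 × 3340 × (783 − 21.8) × 21.2 / [3440 × (1 + 0.0545 × 21.2)] = 3.33×10^7 / 7415 = 4492 m³.

V ≈ 4490 m³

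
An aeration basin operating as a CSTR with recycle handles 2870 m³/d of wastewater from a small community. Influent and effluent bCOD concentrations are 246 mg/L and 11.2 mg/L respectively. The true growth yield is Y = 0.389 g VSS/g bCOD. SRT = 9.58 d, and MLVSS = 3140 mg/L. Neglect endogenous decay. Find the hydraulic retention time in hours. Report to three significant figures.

With k_d = 0 the design equation reduces to V = Y Q (S₀−S) θ_c / X = 0.389 × 2870 × (246 − 11.2) × 9.58 / 3140 = 799.8 m³.
HRT = V/Q = 799.8 m³ / 2870 m³·d⁻¹ = 0.2787 d × 24 = 6.688 h.

τ ≈ 6.69 h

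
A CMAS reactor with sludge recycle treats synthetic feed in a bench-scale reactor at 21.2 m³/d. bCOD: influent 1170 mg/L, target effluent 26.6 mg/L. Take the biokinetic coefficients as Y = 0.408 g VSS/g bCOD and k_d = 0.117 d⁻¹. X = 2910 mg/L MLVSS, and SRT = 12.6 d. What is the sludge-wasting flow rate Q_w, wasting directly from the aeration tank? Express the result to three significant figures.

From the SRT design equation V = Y Q (S₀−S) θ_c / [X (1 + k_d θ_c)] = 0.408 × 21.2 × (1170 − 26.6) × 12.6 / [2910 × (1 + 0.117 × 12.6)] = 1.25×10^5 / 7200 = 17.31 m³.
With mixed-liquor wasting, θ_c = V/Q_w, so Q_w = V/θ_c = 17.31/12.6 = 1.374 m³/d.

Q_w ≈ 1.37 m³/d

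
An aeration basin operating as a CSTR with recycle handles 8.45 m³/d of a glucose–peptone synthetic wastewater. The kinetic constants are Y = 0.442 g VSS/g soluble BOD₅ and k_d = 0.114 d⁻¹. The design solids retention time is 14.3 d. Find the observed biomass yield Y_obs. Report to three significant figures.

Correct the yield for decay: Y_obs = Y/(1 + k_d θ_c) = 0.442 / (1 + 0.114 × 14.3) = 0.442 / 2.630 = 0.1680.

Y_obs ≈ 0.168 g VSS/g soluble BOD₅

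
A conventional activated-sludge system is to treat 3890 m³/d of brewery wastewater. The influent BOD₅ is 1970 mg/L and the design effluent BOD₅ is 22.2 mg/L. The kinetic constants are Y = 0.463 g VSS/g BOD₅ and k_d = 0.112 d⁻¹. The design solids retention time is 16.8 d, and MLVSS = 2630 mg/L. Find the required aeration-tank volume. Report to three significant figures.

Rearranging the biomass balance for a CMAS with decay, V = Y·Q·ΔS·θ_c / [X·(1+k_d θ_c)] = 0.463 × 3890 × (1970 − 22.2) × 16.8 / [2630 × (1 + 0.112 × 16.8)] = 5.89×10^7 / 7579 = 7777 m³.

V ≈ 7780 m³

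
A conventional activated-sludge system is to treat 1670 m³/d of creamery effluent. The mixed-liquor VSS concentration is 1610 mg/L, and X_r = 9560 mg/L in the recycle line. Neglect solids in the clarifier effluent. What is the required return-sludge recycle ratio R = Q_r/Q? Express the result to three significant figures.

R ≈ 0.203

Mass balance around the secondary clarifier (neglecting effluent solids): R = X / (X_r − X) = 1610 / (9560 − 1610) = 0.2025.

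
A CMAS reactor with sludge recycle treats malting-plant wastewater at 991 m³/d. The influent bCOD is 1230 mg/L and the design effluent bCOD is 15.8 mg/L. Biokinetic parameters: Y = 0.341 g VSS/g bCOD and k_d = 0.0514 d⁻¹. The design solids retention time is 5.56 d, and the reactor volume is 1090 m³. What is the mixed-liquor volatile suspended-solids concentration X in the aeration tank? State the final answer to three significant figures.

X = Y·Q·ΔS·θ_c / [V·(1 + k_d θ_c)] = 0.341 × 991 × (1230 − 15.8) × 5.56 / [1090 × (1 + 0.0514 × 5.56)] = 1628 mg/L.

X ≈ 1630 mg/L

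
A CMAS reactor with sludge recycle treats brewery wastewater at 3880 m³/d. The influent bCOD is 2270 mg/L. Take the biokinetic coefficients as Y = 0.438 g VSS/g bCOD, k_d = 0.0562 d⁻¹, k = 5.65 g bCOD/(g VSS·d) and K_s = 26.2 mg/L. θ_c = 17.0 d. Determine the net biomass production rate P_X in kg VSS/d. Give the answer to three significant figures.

P_X ≈ 1970 kg VSS/d

Effluent substrate depends only on kinetics and SRT: S = K_s(1 + k_d θ_c) / [θ_c(Yk − k_d) − 1] = 26.2 × (1 + 0.0562 × 17.0) / [17.0 × (0.438 × 5.65 − 0.0562) − 1] = 51.23 / 40.11 = 1.277 mg/L.
The observed yield is Y_obs = Y/(1 + k_d·θ_c) = 0.438 / (1 + 0.0562 × 17.0) = 0.438 / 1.955 = 0.2240 g VSS per g bCOD removed.
ΔS = 2270 − 1.28 = 2269 mg/L, so the substrate removal rate is 3880 × 2269/1000 = 8803 kg bCOD/d.
P_X = Y_obs · Q(S₀ − S) = 0.2240 × 8803 = 1972 kg VSS/d.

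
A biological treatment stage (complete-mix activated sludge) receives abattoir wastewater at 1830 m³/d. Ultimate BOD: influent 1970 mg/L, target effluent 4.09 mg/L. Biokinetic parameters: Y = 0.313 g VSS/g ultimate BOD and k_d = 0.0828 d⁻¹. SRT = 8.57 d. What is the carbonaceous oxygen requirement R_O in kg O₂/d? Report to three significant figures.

R_O ≈ 2660 kg O₂/d

The observed yield is Y_obs = Y/(1 + k_d·θ_c) = 0.313 / (1 + 0.0828 × 8.57) = 0.313 / 1.710 = 0.1831 g VSS per g ultimate BOD removed.
Substrate removed = Q·(S₀ − S) = 1830 m³/d × (1970 − 4.09) g/m³ = 3.6×10^6 g/d = 3598 kg/d.
Biomass synthesised: P_X = Y_obs × 3598 = 658.7 kg VSS/d.
R_O = Q·(S₀ − S) − 1.42·P_X = 3598 − 1.42 × 658.7 = 2662 kg O₂/d.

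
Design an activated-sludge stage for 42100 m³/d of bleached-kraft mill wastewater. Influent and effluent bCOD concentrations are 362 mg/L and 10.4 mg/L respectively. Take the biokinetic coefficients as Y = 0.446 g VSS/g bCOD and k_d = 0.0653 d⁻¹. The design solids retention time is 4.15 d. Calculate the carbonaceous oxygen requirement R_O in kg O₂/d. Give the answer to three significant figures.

Observed yield with endogenous decay: Y_obs = Y / (1 + k_d·θ_c) = 0.446 / (1 + 0.0653 × 4.15) = 0.446 / 1.271 = 0.3509 g VSS/g bCOD.
ΔS = 362 − 10.4 = 351.6 mg/L, so the substrate removal rate is 42100 × 351.6/1000 = 14802 kg bCOD/d.
Biomass synthesised: P_X = Y_obs × 14802 = 5194 kg VSS/d.
R_O = Q·(S₀ − S) − 1.42·P_X = 14802 − 1.42 × 5194 = 7427 kg O₂/d.

R_O ≈ 7430 kg O₂/d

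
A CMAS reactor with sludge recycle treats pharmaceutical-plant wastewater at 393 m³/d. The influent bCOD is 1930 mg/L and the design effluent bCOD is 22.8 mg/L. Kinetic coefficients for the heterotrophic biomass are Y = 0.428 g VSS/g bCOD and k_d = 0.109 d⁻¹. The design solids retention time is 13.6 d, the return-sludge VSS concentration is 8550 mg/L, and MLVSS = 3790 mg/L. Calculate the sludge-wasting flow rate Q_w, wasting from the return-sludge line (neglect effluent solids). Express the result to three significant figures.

Q_w ≈ 15.1 m³/d

Steady-state biomass mass balance: V·X·(1 + k_d·θ_c) = Y·Q·(S₀ − S)·θ_c, so V = 0.428 × 393 × (1930 − 22.8) × 13.6 / [3790 × (1 + 0.109 × 13.6)] = 4.36×10^6 / 9408 = 463.7 m³.
θ_c = V·X/(Q_w·X_r) when wasting from the recycle, so Q_w = V·X/(θ_c·X_r) = 463.7 × 3790 / (13.6 × 8550) = 15.11 m³/d.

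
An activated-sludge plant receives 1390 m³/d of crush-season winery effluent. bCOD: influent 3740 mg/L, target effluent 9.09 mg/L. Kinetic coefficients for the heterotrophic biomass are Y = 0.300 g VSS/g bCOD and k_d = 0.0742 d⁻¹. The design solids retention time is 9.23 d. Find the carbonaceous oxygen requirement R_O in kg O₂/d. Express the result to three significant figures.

The observed yield is Y_obs = Y/(1 + k_d·θ_c) = 0.300 / (1 + 0.0742 × 9.23) = 0.300 / 1.685 = 0.1781 g VSS per g bCOD removed.
Substrate removed = Q·(S₀ − S) = 1390 m³/d × (3740 − 9.09) g/m³ = 5.19×10^6 g/d = 5186 kg/d.
P_X = Y_obs·Q·(S₀ − S) = 0.1781 × 5186 = 923.4 kg VSS/d.
Carbonaceous O₂ demand = substrate oxidised − cell-mass equivalent = 5186 − 1.42 × 923.4 = 3875 kg O₂/d.

R_O ≈ 3870 kg O₂/d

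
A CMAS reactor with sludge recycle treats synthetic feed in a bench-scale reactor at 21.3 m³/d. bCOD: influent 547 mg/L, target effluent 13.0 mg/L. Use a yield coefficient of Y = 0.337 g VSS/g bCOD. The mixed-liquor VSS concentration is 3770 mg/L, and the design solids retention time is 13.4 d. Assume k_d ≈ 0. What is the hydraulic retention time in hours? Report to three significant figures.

V·X = Y·Q·ΔS·θ_c gives V = 0.337 × 21.3 × (547 − 13.0) × 13.4 / 3770 = 13.62 m³.
Hydraulic retention time τ = V/Q = 13.62 / 21.3 = 0.6396 d = 15.35 h.

τ ≈ 15.4 h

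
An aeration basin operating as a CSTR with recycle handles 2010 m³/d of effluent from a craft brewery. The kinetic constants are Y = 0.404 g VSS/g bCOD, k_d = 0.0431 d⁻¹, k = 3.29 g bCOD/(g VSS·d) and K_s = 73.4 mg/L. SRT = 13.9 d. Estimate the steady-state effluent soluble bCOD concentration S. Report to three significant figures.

For a completely mixed reactor with recycle the Lawrence–McCarty relation gives S = K_s·(1 + k_d·θ_c) / [θ_c·(Y·k − k_d) − 1] = 73.4 × (1 + 0.0431 × 13.9) / [13.9 × (0.404 × 3.29 − 0.0431) − 1] = 117.4 / 16.88 = 6.955 mg/L.

S ≈ 6.95 mg/L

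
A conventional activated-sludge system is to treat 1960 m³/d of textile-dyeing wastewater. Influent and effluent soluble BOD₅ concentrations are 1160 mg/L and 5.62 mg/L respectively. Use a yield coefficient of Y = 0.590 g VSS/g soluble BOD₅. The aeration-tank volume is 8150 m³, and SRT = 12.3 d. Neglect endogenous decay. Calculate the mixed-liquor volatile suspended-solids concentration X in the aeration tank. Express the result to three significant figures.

X ≈ 2010 mg/L

X = Y·Q·ΔS·θ_c / V = 0.590 × 1960 × (1160 − 5.62) × 12.3 / 8150 = 2015 mg/L.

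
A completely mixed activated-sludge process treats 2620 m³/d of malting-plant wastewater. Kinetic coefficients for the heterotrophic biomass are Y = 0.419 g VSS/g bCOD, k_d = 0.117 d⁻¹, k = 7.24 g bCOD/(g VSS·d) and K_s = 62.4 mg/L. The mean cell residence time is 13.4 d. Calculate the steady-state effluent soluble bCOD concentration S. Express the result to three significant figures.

From the Monod/SRT balance for a CMAS, S = K_s·(1+k_d θ_c)/[θ_c·(Y k − k_d) − 1] = 62.4 × (1 + 0.117 × 13.4) / [13.4 × (0.419 × 7.24 − 0.117) − 1] = 160.2 / 38.08 = 4.208 mg/L.

S ≈ 4.21 mg/L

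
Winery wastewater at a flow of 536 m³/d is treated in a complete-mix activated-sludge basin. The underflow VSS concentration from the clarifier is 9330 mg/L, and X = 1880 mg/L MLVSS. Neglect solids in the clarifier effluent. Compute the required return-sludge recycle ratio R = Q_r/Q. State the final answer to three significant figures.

R = Q_r/Q = X/(X_r − X) = 1880 / (9330 − 1880) = 0.2523.

R ≈ 0.252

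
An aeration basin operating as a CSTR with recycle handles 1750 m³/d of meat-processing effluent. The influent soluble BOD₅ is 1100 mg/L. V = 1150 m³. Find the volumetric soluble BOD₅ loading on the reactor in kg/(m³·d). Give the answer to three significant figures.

L_v ≈ 1.67 kg soluble BOD₅/(m³·d)

Applied soluble BOD₅ load per unit volume = Q·S₀/V = (1750 × 1100/1000)/1150 = 1.674 kg soluble BOD₅·m⁻³·d⁻¹.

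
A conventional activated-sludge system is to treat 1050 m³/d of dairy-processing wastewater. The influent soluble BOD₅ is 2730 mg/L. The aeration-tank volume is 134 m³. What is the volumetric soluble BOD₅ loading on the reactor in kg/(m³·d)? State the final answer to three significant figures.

Applied soluble BOD₅ load per unit volume = Q·S₀/V = (1050 × 2730/1000)/134.0 = 21.39 kg soluble BOD₅·m⁻³·d⁻¹.

L_v ≈ 21.4 kg soluble BOD₅/(m³·d)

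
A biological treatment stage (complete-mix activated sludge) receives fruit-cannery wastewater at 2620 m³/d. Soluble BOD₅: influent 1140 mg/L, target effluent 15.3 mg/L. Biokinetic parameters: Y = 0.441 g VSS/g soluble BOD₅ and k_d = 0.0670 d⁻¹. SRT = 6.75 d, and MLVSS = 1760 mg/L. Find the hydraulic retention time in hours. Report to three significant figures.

τ ≈ 31.4 h

From the SRT design equation V = Y Q (S₀−S) θ_c / [X (1 + k_d θ_c)] = 0.441 × 2620 × (1140 − 15.3) × 6.75 / [1760 × (1 + 0.0670 × 6.75)] = 8.77×10^6 / 2556 = 3432 m³.
Hydraulic retention time τ = V/Q = 3432 / 2620 = 1.310 d = 31.44 h.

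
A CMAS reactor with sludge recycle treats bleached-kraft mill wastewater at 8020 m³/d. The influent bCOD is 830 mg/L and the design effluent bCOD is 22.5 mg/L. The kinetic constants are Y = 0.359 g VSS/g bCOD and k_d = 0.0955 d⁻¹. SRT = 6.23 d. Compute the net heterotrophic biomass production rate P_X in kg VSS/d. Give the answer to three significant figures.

P_X ≈ 1460 kg VSS/d

The observed yield is Y_obs = Y/(1 + k_d·θ_c) = 0.359 / (1 + 0.0955 × 6.23) = 0.359 / 1.595 = 0.2251 g VSS per g bCOD removed.
Q·(S₀ − S) = 8020 × (830 − 22.5) × 10⁻³ = 6476 kg/d removed.
So the net sludge growth is P_X = 0.2251 × 6476 = 1458 kg VSS/d.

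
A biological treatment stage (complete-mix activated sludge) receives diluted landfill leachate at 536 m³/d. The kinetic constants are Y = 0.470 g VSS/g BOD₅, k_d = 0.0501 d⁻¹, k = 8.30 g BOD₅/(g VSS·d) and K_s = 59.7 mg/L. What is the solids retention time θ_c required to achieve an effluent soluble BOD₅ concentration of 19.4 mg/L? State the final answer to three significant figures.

θ_c ≈ 1.10 d

From 1/θ_c = Y·k·S/(K_s + S) − k_d: Y·k·S/(K_s+S) = 0.470 × 8.30 × 19.4 / (59.7 + 19.4) = 0.9568 d⁻¹.
θ_c = 1/(μ − k_d) = 1/(0.9568 − 0.0501) = 1/0.9067 = 1.103 d.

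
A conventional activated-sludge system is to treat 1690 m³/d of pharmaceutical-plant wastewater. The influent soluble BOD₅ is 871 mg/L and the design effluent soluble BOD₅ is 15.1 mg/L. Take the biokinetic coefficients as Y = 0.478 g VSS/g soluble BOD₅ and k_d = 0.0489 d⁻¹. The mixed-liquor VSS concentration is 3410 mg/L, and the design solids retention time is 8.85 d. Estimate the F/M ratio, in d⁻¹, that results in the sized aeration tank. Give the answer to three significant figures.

F/M ≈ 0.345 d⁻¹

Rearranging the biomass balance for a CMAS with decay, V = Y·Q·ΔS·θ_c / [X·(1+k_d θ_c)] = 0.478 × 1690 × (871 − 15.1) × 8.85 / [3410 × (1 + 0.0489 × 8.85)] = 6.12×10^6 / 4886 = 1252 m³.
F/M = applied load / biomass = Q·S₀/(V·X) = 1690 × 871 / (1252 × 3410) = 0.3447 d⁻¹.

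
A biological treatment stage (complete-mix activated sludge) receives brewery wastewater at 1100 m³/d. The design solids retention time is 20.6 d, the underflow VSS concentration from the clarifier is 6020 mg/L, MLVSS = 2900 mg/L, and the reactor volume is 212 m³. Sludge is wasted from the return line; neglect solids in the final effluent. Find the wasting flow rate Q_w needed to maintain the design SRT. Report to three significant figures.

Q_w = (V·X)/(θ_c X_r) = 212.0 × 2900 / (20.6 × 6020) = 4.958 m³/d.

Q_w ≈ 4.96 m³/d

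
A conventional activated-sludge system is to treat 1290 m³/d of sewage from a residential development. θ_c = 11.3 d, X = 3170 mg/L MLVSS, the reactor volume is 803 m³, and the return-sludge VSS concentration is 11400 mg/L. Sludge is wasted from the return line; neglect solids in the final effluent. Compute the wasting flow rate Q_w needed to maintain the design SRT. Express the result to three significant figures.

θ_c = V·X/(Q_w·X_r) when wasting from the recycle, so Q_w = V·X/(θ_c·X_r) = 803.0 × 3170 / (11.3 × 11400) = 19.76 m³/d.

Q_w ≈ 19.8 m³/d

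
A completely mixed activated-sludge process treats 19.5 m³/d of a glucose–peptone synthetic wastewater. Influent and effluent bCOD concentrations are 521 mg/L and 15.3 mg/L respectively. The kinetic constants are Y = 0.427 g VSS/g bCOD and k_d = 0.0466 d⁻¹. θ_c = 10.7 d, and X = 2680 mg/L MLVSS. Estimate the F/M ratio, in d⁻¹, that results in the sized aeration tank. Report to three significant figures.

Rearranging the biomass balance for a CMAS with decay, V = Y·Q·ΔS·θ_c / [X·(1+k_d θ_c)] = 0.427 × 19.5 × (521 − 15.3) × 10.7 / [2680 × (1 + 0.0466 × 10.7)] = 4.51×10^4 / 4016 = 11.22 m³.
F/M = applied load / biomass = Q·S₀/(V·X) = 19.5 × 521 / (11.22 × 2680) = 0.3379 d⁻¹.

F/M ≈ 0.338 d⁻¹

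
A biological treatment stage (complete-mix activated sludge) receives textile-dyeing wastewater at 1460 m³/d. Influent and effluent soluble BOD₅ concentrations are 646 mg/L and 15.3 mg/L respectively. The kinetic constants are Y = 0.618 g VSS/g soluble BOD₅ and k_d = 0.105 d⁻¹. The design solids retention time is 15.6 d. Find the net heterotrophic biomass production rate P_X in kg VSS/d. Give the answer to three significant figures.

Y_obs = Y / (1 + k_d θ_c) = 0.618 / (1 + 0.105 × 15.6) = 0.618 / 2.638 = 0.2343.
Substrate removed = Q·(S₀ − S) = 1460 m³/d × (646 − 15.3) g/m³ = 9.21×10^5 g/d = 920.8 kg/d.
P_X = Y_obs · Q(S₀ − S) = 0.2343 × 920.8 = 215.7 kg VSS/d.

P_X ≈ 216 kg VSS/d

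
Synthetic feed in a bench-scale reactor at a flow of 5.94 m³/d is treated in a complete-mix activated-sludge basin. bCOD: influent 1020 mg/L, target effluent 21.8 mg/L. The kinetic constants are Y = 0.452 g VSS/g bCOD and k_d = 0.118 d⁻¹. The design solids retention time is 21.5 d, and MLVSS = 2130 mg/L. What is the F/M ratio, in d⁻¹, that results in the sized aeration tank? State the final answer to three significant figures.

Steady-state biomass mass balance: V·X·(1 + k_d·θ_c) = Y·Q·(S₀ − S)·θ_c, so V = 0.452 × 5.94 × (1020 − 21.8) × 21.5 / [2130 × (1 + 0.118 × 21.5)] = 5.76×10^4 / 7534 = 7.648 m³.
Food-to-microorganism ratio F/M = Q S₀ / (V X) = 5.94 × 1020 / (7.648 × 2130) = 0.3719 d⁻¹.

F/M ≈ 0.372 d⁻¹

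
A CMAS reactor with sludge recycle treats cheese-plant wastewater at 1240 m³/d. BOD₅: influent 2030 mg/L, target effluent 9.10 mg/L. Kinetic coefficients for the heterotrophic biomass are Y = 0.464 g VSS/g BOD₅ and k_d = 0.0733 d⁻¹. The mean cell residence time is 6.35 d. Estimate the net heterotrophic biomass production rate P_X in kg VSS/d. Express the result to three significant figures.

P_X ≈ 793 kg VSS/d

Y_obs = Y / (1 + k_d θ_c) = 0.464 / (1 + 0.0733 × 6.35) = 0.464 / 1.465 = 0.3166.
ΔS = 2030 − 9.10 = 2021 mg/L, so the substrate removal rate is 1240 × 2021/1000 = 2506 kg BOD₅/d.
P_X = Y_obs · Q(S₀ − S) = 0.3166 × 2506 = 793.4 kg VSS/d.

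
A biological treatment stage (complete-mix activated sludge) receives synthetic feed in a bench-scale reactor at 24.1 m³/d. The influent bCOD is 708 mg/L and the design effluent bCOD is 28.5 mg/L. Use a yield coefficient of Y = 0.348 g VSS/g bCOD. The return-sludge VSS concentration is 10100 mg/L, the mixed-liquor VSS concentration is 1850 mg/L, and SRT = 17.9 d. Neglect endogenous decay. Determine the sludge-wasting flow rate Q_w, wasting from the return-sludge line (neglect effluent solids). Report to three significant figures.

Q_w ≈ 0.564 m³/d

Biomass mass balance (decay neglected): V·X = Y·Q·(S₀ − S)·θ_c, so V = 0.348 × 24.1 × (708 − 28.5) × 17.9 / 1850 = 55.14 m³.
θ_c = V·X/(Q_w·X_r) when wasting from the recycle, so Q_w = V·X/(θ_c·X_r) = 55.14 × 1850 / (17.9 × 10100) = 0.5642 m³/d.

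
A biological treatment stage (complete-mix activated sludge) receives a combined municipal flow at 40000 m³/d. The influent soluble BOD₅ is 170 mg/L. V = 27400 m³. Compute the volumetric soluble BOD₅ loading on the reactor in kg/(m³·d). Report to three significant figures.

L_v ≈ 0.248 kg soluble BOD₅/(m³·d)

L_v = Q S₀ / V = 40000 × 170 × 10⁻³ / 27400 = 0.2482 kg/(m³·d).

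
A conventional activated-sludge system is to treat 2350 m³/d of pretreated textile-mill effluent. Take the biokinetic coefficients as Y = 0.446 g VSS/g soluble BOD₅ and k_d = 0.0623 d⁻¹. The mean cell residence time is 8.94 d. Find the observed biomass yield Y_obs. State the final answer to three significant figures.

Observed yield with endogenous decay: Y_obs = Y / (1 + k_d·θ_c) = 0.446 / (1 + 0.0623 × 8.94) = 0.446 / 1.557 = 0.2865 g VSS/g soluble BOD₅.

Y_obs ≈ 0.286 g VSS/g soluble BOD₅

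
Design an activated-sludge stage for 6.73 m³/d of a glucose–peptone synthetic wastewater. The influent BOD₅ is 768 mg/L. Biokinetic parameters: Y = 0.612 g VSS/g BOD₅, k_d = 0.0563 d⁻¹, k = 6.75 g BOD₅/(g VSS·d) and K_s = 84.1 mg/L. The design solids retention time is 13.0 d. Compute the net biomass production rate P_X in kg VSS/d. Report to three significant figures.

From the Monod/SRT balance for a CMAS, S = K_s·(1+k_d θ_c)/[θ_c·(Y k − k_d) − 1] = 84.1 × (1 + 0.0563 × 13.0) / [13.0 × (0.612 × 6.75 − 0.0563) − 1] = 145.7 / 51.97 = 2.803 mg/L.
Correct the yield for decay: Y_obs = Y/(1 + k_d θ_c) = 0.612 / (1 + 0.0563 × 13.0) = 0.612 / 1.732 = 0.3534.
ΔS = 768 − 2.80 = 765.2 mg/L, so the substrate removal rate is 6.73 × 765.2/1000 = 5.150 kg BOD₅/d.
P_X = Y_obs · Q(S₀ − S) = 0.3534 × 5.150 = 1.820 kg VSS/d.

P_X ≈ 1.82 kg VSS/d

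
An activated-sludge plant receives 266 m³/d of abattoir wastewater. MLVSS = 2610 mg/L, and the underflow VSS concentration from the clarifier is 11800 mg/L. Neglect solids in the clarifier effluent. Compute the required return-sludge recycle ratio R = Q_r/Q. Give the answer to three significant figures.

R ≈ 0.284

R = Q_r/Q = X/(X_r − X) = 2610 / (11800 − 2610) = 0.2840.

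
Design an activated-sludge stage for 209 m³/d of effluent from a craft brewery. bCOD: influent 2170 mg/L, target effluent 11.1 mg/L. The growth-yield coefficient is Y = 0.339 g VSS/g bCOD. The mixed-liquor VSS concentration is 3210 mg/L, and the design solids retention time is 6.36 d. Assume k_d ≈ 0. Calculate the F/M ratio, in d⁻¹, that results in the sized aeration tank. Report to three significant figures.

Biomass mass balance (decay neglected): V·X = Y·Q·(S₀ − S)·θ_c, so V = 0.339 × 209 × (2170 − 11.1) × 6.36 / 3210 = 303.1 m³.
Food-to-microorganism ratio F/M = Q S₀ / (V X) = 209 × 2170 / (303.1 × 3210) = 0.4662 d⁻¹.

F/M ≈ 0.466 d⁻¹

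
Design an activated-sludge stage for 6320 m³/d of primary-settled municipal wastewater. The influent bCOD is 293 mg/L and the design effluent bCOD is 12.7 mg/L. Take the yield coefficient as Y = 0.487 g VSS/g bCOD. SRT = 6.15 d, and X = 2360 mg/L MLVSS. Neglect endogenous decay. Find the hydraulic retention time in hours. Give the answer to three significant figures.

V·X = Y·Q·ΔS·θ_c gives V = 0.487 × 6320 × (293 − 12.7) × 6.15 / 2360 = 2248 m³.
Hydraulic retention time τ = V/Q = 2248 / 6320 = 0.3557 d = 8.537 h.

τ ≈ 8.54 h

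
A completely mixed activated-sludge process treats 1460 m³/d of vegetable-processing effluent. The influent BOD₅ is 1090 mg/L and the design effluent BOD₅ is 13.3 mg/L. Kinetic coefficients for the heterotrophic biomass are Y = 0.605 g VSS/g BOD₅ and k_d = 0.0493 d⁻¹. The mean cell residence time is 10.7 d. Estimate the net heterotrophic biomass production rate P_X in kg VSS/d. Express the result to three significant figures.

Y_obs = Y / (1 + k_d θ_c) = 0.605 / (1 + 0.0493 × 10.7) = 0.605 / 1.528 = 0.3961.
Q·(S₀ − S) = 1460 × (1090 − 13.3) × 10⁻³ = 1572 kg/d removed.
So the net sludge growth is P_X = 0.3961 × 1572 = 622.6 kg VSS/d.

P_X ≈ 623 kg VSS/d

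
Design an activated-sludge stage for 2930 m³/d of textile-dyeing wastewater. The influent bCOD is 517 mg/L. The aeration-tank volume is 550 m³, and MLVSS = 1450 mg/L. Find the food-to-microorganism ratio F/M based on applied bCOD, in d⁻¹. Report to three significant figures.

F/M = Q·S₀ / (V·X) = 2930 × 517 / (550.0 × 1450) = 1.899 g bCOD·(g VSS·d)⁻¹.

F/M ≈ 1.90 d⁻¹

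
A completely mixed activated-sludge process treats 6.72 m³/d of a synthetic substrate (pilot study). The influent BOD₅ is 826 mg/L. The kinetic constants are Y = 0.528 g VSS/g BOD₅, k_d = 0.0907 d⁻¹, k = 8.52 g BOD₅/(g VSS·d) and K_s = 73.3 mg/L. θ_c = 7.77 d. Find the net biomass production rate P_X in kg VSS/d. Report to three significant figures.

From the Monod/SRT balance for a CMAS, S = K_s·(1+k_d θ_c)/[θ_c·(Y k − k_d) − 1] = 73.3 × (1 + 0.0907 × 7.77) / [7.77 × (0.528 × 8.52 − 0.0907) − 1] = 125.0 / 33.25 = 3.758 mg/L.
The observed yield is Y_obs = Y/(1 + k_d·θ_c) = 0.528 / (1 + 0.0907 × 7.77) = 0.528 / 1.705 = 0.3097 g VSS per g BOD₅ removed.
Q·(S₀ − S) = 6.72 × (826 − 3.76) × 10⁻³ = 5.525 kg/d removed.
So the net sludge growth is P_X = 0.3097 × 5.525 = 1.711 kg VSS/d.

P_X ≈ 1.71 kg VSS/d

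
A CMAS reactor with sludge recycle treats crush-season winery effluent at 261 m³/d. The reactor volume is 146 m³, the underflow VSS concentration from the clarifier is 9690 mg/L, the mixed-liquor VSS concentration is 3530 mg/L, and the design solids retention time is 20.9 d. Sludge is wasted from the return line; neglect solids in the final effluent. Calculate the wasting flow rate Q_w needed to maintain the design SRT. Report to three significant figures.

Q_w ≈ 2.54 m³/d

θ_c = V·X/(Q_w·X_r) when wasting from the recycle, so Q_w = V·X/(θ_c·X_r) = 146.0 × 3530 / (20.9 × 9690) = 2.545 m³/d.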